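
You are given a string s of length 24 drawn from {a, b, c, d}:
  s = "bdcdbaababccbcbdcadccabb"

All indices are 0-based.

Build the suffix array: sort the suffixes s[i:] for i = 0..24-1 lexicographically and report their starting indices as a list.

[5, 6, 21, 8, 17, 23, 4, 7, 22, 12, 9, 14, 0, 20, 16, 11, 13, 19, 10, 2, 3, 15, 18, 1]

rank→(start, suffix):
  0 → (5, 'aababccbcbdcadccabb')
  1 → (6, 'ababccbcbdcadccabb')
  2 → (21, 'abb')
  3 → (8, 'abccbcbdcadccabb')
  4 → (17, 'adccabb')
  5 → (23, 'b')
  6 → (4, 'baababccbcbdcadccabb')
  7 → (7, 'babccbcbdcadccabb')
  8 → (22, 'bb')
  9 → (12, 'bcbdcadccabb')
  10 → (9, 'bccbcbdcadccabb')
  11 → (14, 'bdcadccabb')
  12 → (0, 'bdcdbaababccbcbdcadccabb')
  13 → (20, 'cabb')
  14 → (16, 'cadccabb')
  15 → (11, 'cbcbdcadccabb')
  16 → (13, 'cbdcadccabb')
  17 → (19, 'ccabb')
  18 → (10, 'ccbcbdcadccabb')
  19 → (2, 'cdbaababccbcbdcadccabb')
  20 → (3, 'dbaababccbcbdcadccabb')
  21 → (15, 'dcadccabb')
  22 → (18, 'dccabb')
  23 → (1, 'dcdbaababccbcbdcadccabb')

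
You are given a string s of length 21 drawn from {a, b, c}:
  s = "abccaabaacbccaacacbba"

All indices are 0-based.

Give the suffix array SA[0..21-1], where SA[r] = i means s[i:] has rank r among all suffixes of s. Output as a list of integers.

rank | idx | suffix
   0 |  20 | a
   1 |   4 | aabaacbccaacacbba
   2 |  13 | aacacbba
   3 |   7 | aacbccaacacbba
   4 |   5 | abaacbccaacacbba
   5 |   0 | abccaabaacbccaacacbba
   6 |  14 | acacbba
   7 |  16 | acbba
   8 |   8 | acbccaacacbba
   9 |  19 | ba
  10 |   6 | baacbccaacacbba
  11 |  18 | bba
  12 |   1 | bccaabaacbccaacacbba
  13 |  10 | bccaacacbba
  14 |   3 | caabaacbccaacacbba
  15 |  12 | caacacbba
  16 |  15 | cacbba
  17 |  17 | cbba
  18 |   9 | cbccaacacbba
  19 |   2 | ccaabaacbccaacacbba
  20 |  11 | ccaacacbba

[20, 4, 13, 7, 5, 0, 14, 16, 8, 19, 6, 18, 1, 10, 3, 12, 15, 17, 9, 2, 11]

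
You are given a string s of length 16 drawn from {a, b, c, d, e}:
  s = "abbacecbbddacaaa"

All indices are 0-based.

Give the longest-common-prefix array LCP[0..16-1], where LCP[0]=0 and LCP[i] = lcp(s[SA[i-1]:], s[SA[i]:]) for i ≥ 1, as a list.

[0, 1, 2, 1, 1, 2, 0, 1, 2, 1, 0, 1, 1, 0, 1, 0]

sorted suffixes:
  #0 SA[0]=15  'a'
  #1 SA[1]=14  'aa'
  #2 SA[2]=13  'aaa'
  #3 SA[3]=0  'abbacecbbddacaaa'
  #4 SA[4]=11  'acaaa'
  #5 SA[5]=3  'acecbbddacaaa'
  #6 SA[6]=2  'bacecbbddacaaa'
  #7 SA[7]=1  'bbacecbbddacaaa'
  #8 SA[8]=7  'bbddacaaa'
  #9 SA[9]=8  'bddacaaa'
  #10 SA[10]=12  'caaa'
  #11 SA[11]=6  'cbbddacaaa'
  #12 SA[12]=4  'cecbbddacaaa'
  #13 SA[13]=10  'dacaaa'
  #14 SA[14]=9  'ddacaaa'
  #15 SA[15]=5  'ecbbddacaaa'

SA = [15, 14, 13, 0, 11, 3, 2, 1, 7, 8, 12, 6, 4, 10, 9, 5]
[i] adj suffixes → lcp
  [1] 15/14 → 1 ('a')
  [2] 14/13 → 2 ('aa')
  [3] 13/0 → 1 ('a')
  [4] 0/11 → 1 ('a')
  [5] 11/3 → 2 ('ac')
  [6] 3/2 → 0 ('')
  [7] 2/1 → 1 ('b')
  [8] 1/7 → 2 ('bb')
  [9] 7/8 → 1 ('b')
  [10] 8/12 → 0 ('')
  [11] 12/6 → 1 ('c')
  [12] 6/4 → 1 ('c')
  [13] 4/10 → 0 ('')
  [14] 10/9 → 1 ('d')
  [15] 9/5 → 0 ('')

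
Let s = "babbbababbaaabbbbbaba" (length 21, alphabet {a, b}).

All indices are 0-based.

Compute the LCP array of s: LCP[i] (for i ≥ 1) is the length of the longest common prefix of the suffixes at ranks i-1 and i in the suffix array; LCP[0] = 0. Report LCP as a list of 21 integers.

[0, 1, 2, 1, 3, 2, 3, 4, 0, 2, 2, 4, 3, 4, 1, 3, 5, 2, 6, 3, 4]

rank | idx | suffix
   0 |  20 | a
   1 |  10 | aaabbbbbaba
   2 |  11 | aabbbbbaba
   3 |  18 | aba
   4 |   5 | ababbaaabbbbbaba
   5 |   7 | abbaaabbbbbaba
   6 |   1 | abbbababbaaabbbbbaba
   7 |  12 | abbbbbaba
   8 |  19 | ba
   9 |   9 | baaabbbbbaba
  10 |  17 | baba
  11 |   4 | bababbaaabbbbbaba
  12 |   6 | babbaaabbbbbaba
  13 |   0 | babbbababbaaabbbbbaba
  14 |   8 | bbaaabbbbbaba
  15 |  16 | bbaba
  16 |   3 | bbababbaaabbbbbaba
  17 |  15 | bbbaba
  18 |   2 | bbbababbaaabbbbbaba
  19 |  14 | bbbbaba
  20 |  13 | bbbbbaba

SA = [20, 10, 11, 18, 5, 7, 1, 12, 19, 9, 17, 4, 6, 0, 8, 16, 3, 15, 2, 14, 13]
rank  pair      lcp
   1  s[20:],s[10:]  1  'a'
   2  s[10:],s[11:]  2  'aa'
   3  s[11:],s[18:]  1  'a'
   4  s[18:],s[5:]  3  'aba'
   5  s[5:],s[7:]  2  'ab'
   6  s[7:],s[1:]  3  'abb'
   7  s[1:],s[12:]  4  'abbb'
   8  s[12:],s[19:]  0  ''
   9  s[19:],s[9:]  2  'ba'
  10  s[9:],s[17:]  2  'ba'
  11  s[17:],s[4:]  4  'baba'
  12  s[4:],s[6:]  3  'bab'
  13  s[6:],s[0:]  4  'babb'
  14  s[0:],s[8:]  1  'b'
  15  s[8:],s[16:]  3  'bba'
  16  s[16:],s[3:]  5  'bbaba'
  17  s[3:],s[15:]  2  'bb'
  18  s[15:],s[2:]  6  'bbbaba'
  19  s[2:],s[14:]  3  'bbb'
  20  s[14:],s[13:]  4  'bbbb'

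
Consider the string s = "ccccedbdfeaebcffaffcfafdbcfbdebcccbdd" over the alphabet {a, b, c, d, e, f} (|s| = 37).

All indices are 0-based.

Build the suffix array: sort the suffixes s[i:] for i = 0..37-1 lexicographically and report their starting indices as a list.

sorted suffixes:
  #0 SA[0]=10  'aebcffaffcfafdbcfbdebcccbdd'
  #1 SA[1]=21  'afdbcfbdebcccbdd'
  #2 SA[2]=16  'affcfafdbcfbdebcccbdd'
  #3 SA[3]=30  'bcccbdd'
  #4 SA[4]=24  'bcfbdebcccbdd'
  #5 SA[5]=12  'bcffaffcfafdbcfbdebcccbdd'
  #6 SA[6]=34  'bdd'
  #7 SA[7]=27  'bdebcccbdd'
  #8 SA[8]=6  'bdfeaebcffaffcfafdbcfbdebcccbdd'
  #9 SA[9]=33  'cbdd'
  #10 SA[10]=32  'ccbdd'
  #11 SA[11]=31  'cccbdd'
  #12 SA[12]=0  'ccccedbdfeaebcffaffcfafdbcfbdebcccbdd'
  #13 SA[13]=1  'cccedbdfeaebcffaffcfafdbcfbdebcccbdd'
  #14 SA[14]=2  'ccedbdfeaebcffaffcfafdbcfbdebcccbdd'
  #15 SA[15]=3  'cedbdfeaebcffaffcfafdbcfbdebcccbdd'
  #16 SA[16]=19  'cfafdbcfbdebcccbdd'
  #17 SA[17]=25  'cfbdebcccbdd'
  #18 SA[18]=13  'cffaffcfafdbcfbdebcccbdd'
  #19 SA[19]=36  'd'
  #20 SA[20]=23  'dbcfbdebcccbdd'
  #21 SA[21]=5  'dbdfeaebcffaffcfafdbcfbdebcccbdd'
  #22 SA[22]=35  'dd'
  #23 SA[23]=28  'debcccbdd'
  #24 SA[24]=7  'dfeaebcffaffcfafdbcfbdebcccbdd'
  #25 SA[25]=9  'eaebcffaffcfafdbcfbdebcccbdd'
  #26 SA[26]=29  'ebcccbdd'
  #27 SA[27]=11  'ebcffaffcfafdbcfbdebcccbdd'
  #28 SA[28]=4  'edbdfeaebcffaffcfafdbcfbdebcccbdd'
  #29 SA[29]=20  'fafdbcfbdebcccbdd'
  #30 SA[30]=15  'faffcfafdbcfbdebcccbdd'
  #31 SA[31]=26  'fbdebcccbdd'
  #32 SA[32]=18  'fcfafdbcfbdebcccbdd'
  #33 SA[33]=22  'fdbcfbdebcccbdd'
  #34 SA[34]=8  'feaebcffaffcfafdbcfbdebcccbdd'
  #35 SA[35]=14  'ffaffcfafdbcfbdebcccbdd'
  #36 SA[36]=17  'ffcfafdbcfbdebcccbdd'

[10, 21, 16, 30, 24, 12, 34, 27, 6, 33, 32, 31, 0, 1, 2, 3, 19, 25, 13, 36, 23, 5, 35, 28, 7, 9, 29, 11, 4, 20, 15, 26, 18, 22, 8, 14, 17]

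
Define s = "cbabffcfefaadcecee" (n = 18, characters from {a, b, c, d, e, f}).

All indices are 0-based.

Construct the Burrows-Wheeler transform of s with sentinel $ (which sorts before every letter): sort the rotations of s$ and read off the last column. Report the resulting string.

efbaca$defaeccfefcb

rank  rotation             last
    0  $cbabffcfefaadcecee  e
    1  aadcecee$cbabffcfef  f
    2  abffcfefaadcecee$cb  b
    3  adcecee$cbabffcfefa  a
    4  babffcfefaadcecee$c  c
    5  bffcfefaadcecee$cba  a
    6  cbabffcfefaadcecee$  $
    7  cecee$cbabffcfefaad  d
    8  cee$cbabffcfefaadce  e
    9  cfefaadcecee$cbabff  f
   10  dcecee$cbabffcfefaa  a
   11  e$cbabffcfefaadcece  e
   12  ecee$cbabffcfefaadc  c
   13  ee$cbabffcfefaadcec  c
   14  efaadcecee$cbabffcf  f
   15  faadcecee$cbabffcfe  e
   16  fcfefaadcecee$cbabf  f
   17  fefaadcecee$cbabffc  c
   18  ffcfefaadcecee$cbab  b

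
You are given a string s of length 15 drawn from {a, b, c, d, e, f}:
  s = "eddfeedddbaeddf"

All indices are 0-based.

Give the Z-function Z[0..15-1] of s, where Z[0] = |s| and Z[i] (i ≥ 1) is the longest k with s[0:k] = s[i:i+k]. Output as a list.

[15, 0, 0, 0, 1, 3, 0, 0, 0, 0, 0, 4, 0, 0, 0]

Z[0]=15
i=1: outside box; Z[1]=0
i=2: outside box; Z[2]=0
i=3: outside box; Z[3]=0
i=4: outside box; Z[4]=1 grow→box=[4,5)
i=5: outside box; Z[5]=3 grow→box=[5,8)
i=6: min(r-i=2, Z[1]=0)=0; Z[6]=0
i=7: min(r-i=1, Z[2]=0)=0; Z[7]=0
i=8: outside box; Z[8]=0
i=9: outside box; Z[9]=0
i=10: outside box; Z[10]=0
i=11: outside box; Z[11]=4 grow→box=[11,15)
i=12: min(r-i=3, Z[1]=0)=0; Z[12]=0
i=13: min(r-i=2, Z[2]=0)=0; Z[13]=0
i=14: min(r-i=1, Z[3]=0)=0; Z[14]=0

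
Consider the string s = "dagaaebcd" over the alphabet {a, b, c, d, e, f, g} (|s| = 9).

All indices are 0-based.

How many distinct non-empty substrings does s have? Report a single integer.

rank | idx | suffix
   0 |   3 | aaebcd
   1 |   4 | aebcd
   2 |   1 | agaaebcd
   3 |   6 | bcd
   4 |   7 | cd
   5 |   8 | d
   6 |   0 | dagaaebcd
   7 |   5 | ebcd
   8 |   2 | gaaebcd

SA = [3, 4, 1, 6, 7, 8, 0, 5, 2]
[i] adj suffixes → lcp
  [1] 3/4 → 1 ('a')
  [2] 4/1 → 1 ('a')
  [3] 1/6 → 0 ('')
  [4] 6/7 → 0 ('')
  [5] 7/8 → 0 ('')
  [6] 8/0 → 1 ('d')
  [7] 0/5 → 0 ('')
  [8] 5/2 → 0 ('')

n(n+1)/2 = 9·10/2 = 45
Σ LCP = 0 + 1 + 1 + 0 + 0 + 0 + 1 + 0 + 0 = 3
distinct = 45 − 3 = 42

42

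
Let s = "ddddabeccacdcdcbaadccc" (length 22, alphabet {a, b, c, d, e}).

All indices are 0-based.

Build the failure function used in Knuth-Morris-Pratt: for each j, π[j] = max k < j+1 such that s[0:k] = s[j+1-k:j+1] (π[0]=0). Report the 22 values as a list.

[0, 1, 2, 3, 0, 0, 0, 0, 0, 0, 0, 1, 0, 1, 0, 0, 0, 0, 1, 0, 0, 0]

π[0] = 0
j=1 s[j]='d': π[1]=1 (border 'd')
j=2 s[j]='d': π[2]=2 (border 'dd')
j=3 s[j]='d': π[3]=3 (border 'ddd')
j=4 s[j]='a': k: 3→2→1→0; π[4]=0 (border '')
j=5 s[j]='b': π[5]=0 (border '')
j=6 s[j]='e': π[6]=0 (border '')
j=7 s[j]='c': π[7]=0 (border '')
j=8 s[j]='c': π[8]=0 (border '')
j=9 s[j]='a': π[9]=0 (border '')
j=10 s[j]='c': π[10]=0 (border '')
j=11 s[j]='d': π[11]=1 (border 'd')
j=12 s[j]='c': k: 1→0; π[12]=0 (border '')
j=13 s[j]='d': π[13]=1 (border 'd')
j=14 s[j]='c': k: 1→0; π[14]=0 (border '')
j=15 s[j]='b': π[15]=0 (border '')
j=16 s[j]='a': π[16]=0 (border '')
j=17 s[j]='a': π[17]=0 (border '')
j=18 s[j]='d': π[18]=1 (border 'd')
j=19 s[j]='c': k: 1→0; π[19]=0 (border '')
j=20 s[j]='c': π[20]=0 (border '')
j=21 s[j]='c': π[21]=0 (border '')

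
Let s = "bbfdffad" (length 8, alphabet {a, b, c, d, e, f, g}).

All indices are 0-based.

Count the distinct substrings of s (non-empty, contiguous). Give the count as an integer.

rank→(start, suffix):
  0 → (6, 'ad')
  1 → (0, 'bbfdffad')
  2 → (1, 'bfdffad')
  3 → (7, 'd')
  4 → (3, 'dffad')
  5 → (5, 'fad')
  6 → (2, 'fdffad')
  7 → (4, 'ffad')

SA = [6, 0, 1, 7, 3, 5, 2, 4]
i: (SA[i-1],SA[i]) lcp shared
  1: (6,0) 0 ''
  2: (0,1) 1 'b'
  3: (1,7) 0 ''
  4: (7,3) 1 'd'
  5: (3,5) 0 ''
  6: (5,2) 1 'f'
  7: (2,4) 1 'f'

n(n+1)/2 = 8·9/2 = 36
Σ LCP = 0 + 0 + 1 + 0 + 1 + 0 + 1 + 1 = 4
distinct = 36 − 4 = 32

32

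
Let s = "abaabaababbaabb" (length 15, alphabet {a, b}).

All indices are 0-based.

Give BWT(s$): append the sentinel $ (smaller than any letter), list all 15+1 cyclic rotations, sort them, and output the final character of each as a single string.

bbbb$aaabbaabaaa

rank  rotation          last
    0  $abaabaababbaabb  b
    1  aabaababbaabb$ab  b
    2  aababbaabb$abaab  b
    3  aabb$abaabaababb  b
    4  abaabaababbaabb$  $
    5  abaababbaabb$aba  a
    6  ababbaabb$abaaba  a
    7  abb$abaabaababba  a
    8  abbaabb$abaabaab  b
    9  b$abaabaababbaab  b
   10  baabaababbaabb$a  a
   11  baababbaabb$abaa  a
   12  baabb$abaabaabab  b
   13  babbaabb$abaabaa  a
   14  bb$abaabaababbaa  a
   15  bbaabb$abaabaaba  a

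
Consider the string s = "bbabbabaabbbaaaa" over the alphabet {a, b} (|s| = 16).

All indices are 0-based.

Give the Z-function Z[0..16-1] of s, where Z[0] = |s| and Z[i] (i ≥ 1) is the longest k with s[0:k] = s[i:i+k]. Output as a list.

[16, 1, 0, 4, 1, 0, 1, 0, 0, 2, 3, 1, 0, 0, 0, 0]

Z[0]=16
i=1: fresh scan; Z[1]=1 scan→box=[1,2)
i=2: fresh scan; Z[2]=0
i=3: fresh scan; Z[3]=4 scan→box=[3,7)
i=4: min(r-i=3, Z[1]=1)=1; Z[4]=1
i=5: min(r-i=2, Z[2]=0)=0; Z[5]=0
i=6: min(r-i=1, Z[3]=4)=1; Z[6]=1
i=7: fresh scan; Z[7]=0
i=8: fresh scan; Z[8]=0
i=9: fresh scan; Z[9]=2 scan→box=[9,11)
i=10: min(r-i=1, Z[1]=1)=1; Z[10]=3 scan→box=[10,13)
i=11: min(r-i=2, Z[1]=1)=1; Z[11]=1
i=12: min(r-i=1, Z[2]=0)=0; Z[12]=0
i=13: fresh scan; Z[13]=0
i=14: fresh scan; Z[14]=0
i=15: fresh scan; Z[15]=0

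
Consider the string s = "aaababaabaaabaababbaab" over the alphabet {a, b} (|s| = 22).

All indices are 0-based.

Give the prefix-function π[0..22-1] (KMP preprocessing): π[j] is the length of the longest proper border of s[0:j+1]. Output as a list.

[0, 1, 2, 0, 1, 0, 1, 2, 0, 1, 2, 3, 4, 5, 2, 0, 1, 0, 0, 1, 2, 0]

π[0] = 0
j=1 s[j]='a': π[1]=1 (border 'a')
j=2 s[j]='a': π[2]=2 (border 'aa')
j=3 s[j]='b': k: 2→1→0; π[3]=0 (border '')
j=4 s[j]='a': π[4]=1 (border 'a')
j=5 s[j]='b': k: 1→0; π[5]=0 (border '')
j=6 s[j]='a': π[6]=1 (border 'a')
j=7 s[j]='a': π[7]=2 (border 'aa')
j=8 s[j]='b': k: 2→1→0; π[8]=0 (border '')
j=9 s[j]='a': π[9]=1 (border 'a')
j=10 s[j]='a': π[10]=2 (border 'aa')
j=11 s[j]='a': π[11]=3 (border 'aaa')
j=12 s[j]='b': π[12]=4 (border 'aaab')
j=13 s[j]='a': π[13]=5 (border 'aaaba')
j=14 s[j]='a': k: 5→1; π[14]=2 (border 'aa')
j=15 s[j]='b': k: 2→1→0; π[15]=0 (border '')
j=16 s[j]='a': π[16]=1 (border 'a')
j=17 s[j]='b': k: 1→0; π[17]=0 (border '')
j=18 s[j]='b': π[18]=0 (border '')
j=19 s[j]='a': π[19]=1 (border 'a')
j=20 s[j]='a': π[20]=2 (border 'aa')
j=21 s[j]='b': k: 2→1→0; π[21]=0 (border '')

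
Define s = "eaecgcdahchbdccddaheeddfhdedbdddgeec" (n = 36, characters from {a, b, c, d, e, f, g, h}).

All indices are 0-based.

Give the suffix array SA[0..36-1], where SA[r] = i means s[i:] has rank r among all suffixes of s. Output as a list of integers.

[1, 7, 17, 11, 28, 35, 13, 5, 14, 3, 9, 6, 16, 27, 12, 15, 29, 21, 30, 25, 22, 31, 0, 34, 2, 26, 20, 33, 19, 23, 4, 32, 10, 8, 24, 18]

sorted suffixes:
  #0 SA[0]=1  'aecgcdahchbdccddaheeddfhdedbdddgeec'
  #1 SA[1]=7  'ahchbdccddaheeddfhdedbdddgeec'
  #2 SA[2]=17  'aheeddfhdedbdddgeec'
  #3 SA[3]=11  'bdccddaheeddfhdedbdddgeec'
  #4 SA[4]=28  'bdddgeec'
  #5 SA[5]=35  'c'
  #6 SA[6]=13  'ccddaheeddfhdedbdddgeec'
  #7 SA[7]=5  'cdahchbdccddaheeddfhdedbdddgeec'
  #8 SA[8]=14  'cddaheeddfhdedbdddgeec'
  #9 SA[9]=3  'cgcdahchbdccddaheeddfhdedbdddgeec'
  #10 SA[10]=9  'chbdccddaheeddfhdedbdddgeec'
  #11 SA[11]=6  'dahchbdccddaheeddfhdedbdddgeec'
  #12 SA[12]=16  'daheeddfhdedbdddgeec'
  #13 SA[13]=27  'dbdddgeec'
  #14 SA[14]=12  'dccddaheeddfhdedbdddgeec'
  #15 SA[15]=15  'ddaheeddfhdedbdddgeec'
  #16 SA[16]=29  'dddgeec'
  #17 SA[17]=21  'ddfhdedbdddgeec'
  #18 SA[18]=30  'ddgeec'
  #19 SA[19]=25  'dedbdddgeec'
  #20 SA[20]=22  'dfhdedbdddgeec'
  #21 SA[21]=31  'dgeec'
  #22 SA[22]=0  'eaecgcdahchbdccddaheeddfhdedbdddgeec'
  #23 SA[23]=34  'ec'
  #24 SA[24]=2  'ecgcdahchbdccddaheeddfhdedbdddgeec'
  #25 SA[25]=26  'edbdddgeec'
  #26 SA[26]=20  'eddfhdedbdddgeec'
  #27 SA[27]=33  'eec'
  #28 SA[28]=19  'eeddfhdedbdddgeec'
  #29 SA[29]=23  'fhdedbdddgeec'
  #30 SA[30]=4  'gcdahchbdccddaheeddfhdedbdddgeec'
  #31 SA[31]=32  'geec'
  #32 SA[32]=10  'hbdccddaheeddfhdedbdddgeec'
  #33 SA[33]=8  'hchbdccddaheeddfhdedbdddgeec'
  #34 SA[34]=24  'hdedbdddgeec'
  #35 SA[35]=18  'heeddfhdedbdddgeec'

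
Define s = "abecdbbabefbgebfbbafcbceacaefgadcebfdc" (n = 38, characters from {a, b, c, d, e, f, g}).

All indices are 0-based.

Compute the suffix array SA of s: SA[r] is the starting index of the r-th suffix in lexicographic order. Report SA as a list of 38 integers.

rank | idx | suffix
   0 |   0 | abecdbbabefbgebfbbafcbceacaefgadcebfdc
   1 |   7 | abefbgebfbbafcbceacaefgadcebfdc
   2 |  24 | acaefgadcebfdc
   3 |  30 | adcebfdc
   4 |  26 | aefgadcebfdc
   5 |  18 | afcbceacaefgadcebfdc
   6 |   6 | babefbgebfbbafcbceacaefgadcebfdc
   7 |  17 | bafcbceacaefgadcebfdc
   8 |   5 | bbabefbgebfbbafcbceacaefgadcebfdc
   9 |  16 | bbafcbceacaefgadcebfdc
  10 |  21 | bceacaefgadcebfdc
  11 |   1 | becdbbabefbgebfbbafcbceacaefgadcebfdc
  12 |   8 | befbgebfbbafcbceacaefgadcebfdc
  13 |  14 | bfbbafcbceacaefgadcebfdc
  14 |  34 | bfdc
  15 |  11 | bgebfbbafcbceacaefgadcebfdc
  16 |  37 | c
  17 |  25 | caefgadcebfdc
  18 |  20 | cbceacaefgadcebfdc
  19 |   3 | cdbbabefbgebfbbafcbceacaefgadcebfdc
  20 |  22 | ceacaefgadcebfdc
  21 |  32 | cebfdc
  22 |   4 | dbbabefbgebfbbafcbceacaefgadcebfdc
  23 |  36 | dc
  24 |  31 | dcebfdc
  25 |  23 | eacaefgadcebfdc
  26 |  13 | ebfbbafcbceacaefgadcebfdc
  27 |  33 | ebfdc
  28 |   2 | ecdbbabefbgebfbbafcbceacaefgadcebfdc
  29 |   9 | efbgebfbbafcbceacaefgadcebfdc
  30 |  27 | efgadcebfdc
  31 |  15 | fbbafcbceacaefgadcebfdc
  32 |  10 | fbgebfbbafcbceacaefgadcebfdc
  33 |  19 | fcbceacaefgadcebfdc
  34 |  35 | fdc
  35 |  28 | fgadcebfdc
  36 |  29 | gadcebfdc
  37 |  12 | gebfbbafcbceacaefgadcebfdc

[0, 7, 24, 30, 26, 18, 6, 17, 5, 16, 21, 1, 8, 14, 34, 11, 37, 25, 20, 3, 22, 32, 4, 36, 31, 23, 13, 33, 2, 9, 27, 15, 10, 19, 35, 28, 29, 12]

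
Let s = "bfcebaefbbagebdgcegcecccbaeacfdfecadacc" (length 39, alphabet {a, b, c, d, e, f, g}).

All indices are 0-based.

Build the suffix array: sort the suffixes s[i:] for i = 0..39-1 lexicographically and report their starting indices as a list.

rank | idx | suffix
   0 |  36 | acc
   1 |  27 | acfdfecadacc
   2 |  34 | adacc
   3 |  25 | aeacfdfecadacc
   4 |   5 | aefbbagebdgcegcecccbaeacfdfecadacc
   5 |  10 | agebdgcegcecccbaeacfdfecadacc
   6 |  24 | baeacfdfecadacc
   7 |   4 | baefbbagebdgcegcecccbaeacfdfecadacc
   8 |   9 | bagebdgcegcecccbaeacfdfecadacc
   9 |   8 | bbagebdgcegcecccbaeacfdfecadacc
  10 |  13 | bdgcegcecccbaeacfdfecadacc
  11 |   0 | bfcebaefbbagebdgcegcecccbaeacfdfecadacc
  12 |  38 | c
  13 |  33 | cadacc
  14 |  23 | cbaeacfdfecadacc
  15 |  37 | cc
  16 |  22 | ccbaeacfdfecadacc
  17 |  21 | cccbaeacfdfecadacc
  18 |   2 | cebaefbbagebdgcegcecccbaeacfdfecadacc
  19 |  19 | cecccbaeacfdfecadacc
  20 |  16 | cegcecccbaeacfdfecadacc
  21 |  28 | cfdfecadacc
  22 |  35 | dacc
  23 |  30 | dfecadacc
  24 |  14 | dgcegcecccbaeacfdfecadacc
  25 |  26 | eacfdfecadacc
  26 |   3 | ebaefbbagebdgcegcecccbaeacfdfecadacc
  27 |  12 | ebdgcegcecccbaeacfdfecadacc
  28 |  32 | ecadacc
  29 |  20 | ecccbaeacfdfecadacc
  30 |   6 | efbbagebdgcegcecccbaeacfdfecadacc
  31 |  17 | egcecccbaeacfdfecadacc
  32 |   7 | fbbagebdgcegcecccbaeacfdfecadacc
  33 |   1 | fcebaefbbagebdgcegcecccbaeacfdfecadacc
  34 |  29 | fdfecadacc
  35 |  31 | fecadacc
  36 |  18 | gcecccbaeacfdfecadacc
  37 |  15 | gcegcecccbaeacfdfecadacc
  38 |  11 | gebdgcegcecccbaeacfdfecadacc

[36, 27, 34, 25, 5, 10, 24, 4, 9, 8, 13, 0, 38, 33, 23, 37, 22, 21, 2, 19, 16, 28, 35, 30, 14, 26, 3, 12, 32, 20, 6, 17, 7, 1, 29, 31, 18, 15, 11]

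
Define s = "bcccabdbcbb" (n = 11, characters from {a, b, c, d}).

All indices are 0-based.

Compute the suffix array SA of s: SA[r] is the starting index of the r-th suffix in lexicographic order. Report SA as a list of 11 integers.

[4, 10, 9, 7, 0, 5, 3, 8, 2, 1, 6]

rank | idx | suffix
   0 |   4 | abdbcbb
   1 |  10 | b
   2 |   9 | bb
   3 |   7 | bcbb
   4 |   0 | bcccabdbcbb
   5 |   5 | bdbcbb
   6 |   3 | cabdbcbb
   7 |   8 | cbb
   8 |   2 | ccabdbcbb
   9 |   1 | cccabdbcbb
  10 |   6 | dbcbb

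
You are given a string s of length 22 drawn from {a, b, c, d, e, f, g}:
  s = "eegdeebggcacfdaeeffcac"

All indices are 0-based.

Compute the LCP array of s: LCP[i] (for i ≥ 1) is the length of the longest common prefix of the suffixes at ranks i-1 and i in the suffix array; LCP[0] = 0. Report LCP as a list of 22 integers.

[0, 2, 1, 0, 0, 1, 3, 1, 0, 1, 0, 1, 2, 2, 1, 1, 0, 1, 1, 0, 1, 1]

sorted suffixes:
  #0 SA[0]=20  'ac'
  #1 SA[1]=10  'acfdaeeffcac'
  #2 SA[2]=14  'aeeffcac'
  #3 SA[3]=6  'bggcacfdaeeffcac'
  #4 SA[4]=21  'c'
  #5 SA[5]=19  'cac'
  #6 SA[6]=9  'cacfdaeeffcac'
  #7 SA[7]=11  'cfdaeeffcac'
  #8 SA[8]=13  'daeeffcac'
  #9 SA[9]=3  'deebggcacfdaeeffcac'
  #10 SA[10]=5  'ebggcacfdaeeffcac'
  #11 SA[11]=4  'eebggcacfdaeeffcac'
  #12 SA[12]=15  'eeffcac'
  #13 SA[13]=0  'eegdeebggcacfdaeeffcac'
  #14 SA[14]=16  'effcac'
  #15 SA[15]=1  'egdeebggcacfdaeeffcac'
  #16 SA[16]=18  'fcac'
  #17 SA[17]=12  'fdaeeffcac'
  #18 SA[18]=17  'ffcac'
  #19 SA[19]=8  'gcacfdaeeffcac'
  #20 SA[20]=2  'gdeebggcacfdaeeffcac'
  #21 SA[21]=7  'ggcacfdaeeffcac'

SA = [20, 10, 14, 6, 21, 19, 9, 11, 13, 3, 5, 4, 15, 0, 16, 1, 18, 12, 17, 8, 2, 7]
rank  pair      lcp
   1  s[20:],s[10:]  2  'ac'
   2  s[10:],s[14:]  1  'a'
   3  s[14:],s[6:]  0  ''
   4  s[6:],s[21:]  0  ''
   5  s[21:],s[19:]  1  'c'
   6  s[19:],s[9:]  3  'cac'
   7  s[9:],s[11:]  1  'c'
   8  s[11:],s[13:]  0  ''
   9  s[13:],s[3:]  1  'd'
  10  s[3:],s[5:]  0  ''
  11  s[5:],s[4:]  1  'e'
  12  s[4:],s[15:]  2  'ee'
  13  s[15:],s[0:]  2  'ee'
  14  s[0:],s[16:]  1  'e'
  15  s[16:],s[1:]  1  'e'
  16  s[1:],s[18:]  0  ''
  17  s[18:],s[12:]  1  'f'
  18  s[12:],s[17:]  1  'f'
  19  s[17:],s[8:]  0  ''
  20  s[8:],s[2:]  1  'g'
  21  s[2:],s[7:]  1  'g'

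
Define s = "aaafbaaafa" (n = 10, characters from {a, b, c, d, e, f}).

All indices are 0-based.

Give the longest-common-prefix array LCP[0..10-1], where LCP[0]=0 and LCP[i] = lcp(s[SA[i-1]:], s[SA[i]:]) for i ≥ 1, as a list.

rank | idx | suffix
   0 |   9 | a
   1 |   5 | aaafa
   2 |   0 | aaafbaaafa
   3 |   6 | aafa
   4 |   1 | aafbaaafa
   5 |   7 | afa
   6 |   2 | afbaaafa
   7 |   4 | baaafa
   8 |   8 | fa
   9 |   3 | fbaaafa

SA = [9, 5, 0, 6, 1, 7, 2, 4, 8, 3]
i: (SA[i-1],SA[i]) lcp shared
  1: (9,5) 1 'a'
  2: (5,0) 4 'aaaf'
  3: (0,6) 2 'aa'
  4: (6,1) 3 'aaf'
  5: (1,7) 1 'a'
  6: (7,2) 2 'af'
  7: (2,4) 0 ''
  8: (4,8) 0 ''
  9: (8,3) 1 'f'

[0, 1, 4, 2, 3, 1, 2, 0, 0, 1]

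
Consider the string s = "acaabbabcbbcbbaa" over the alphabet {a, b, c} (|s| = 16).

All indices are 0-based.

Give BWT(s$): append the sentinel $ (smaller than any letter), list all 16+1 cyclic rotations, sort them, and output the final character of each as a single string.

rank  rotation           last
    0  $acaabbabcbbcbbaa  a
    1  a$acaabbabcbbcbba  a
    2  aa$acaabbabcbbcbb  b
    3  aabbabcbbcbbaa$ac  c
    4  abbabcbbcbbaa$aca  a
    5  abcbbcbbaa$acaabb  b
    6  acaabbabcbbcbbaa$  $
    7  baa$acaabbabcbbcb  b
    8  babcbbcbbaa$acaab  b
    9  bbaa$acaabbabcbbc  c
   10  bbabcbbcbbaa$acaa  a
   11  bbcbbaa$acaabbabc  c
   12  bcbbaa$acaabbabcb  b
   13  bcbbcbbaa$acaabba  a
   14  caabbabcbbcbbaa$a  a
   15  cbbaa$acaabbabcbb  b
   16  cbbcbbaa$acaabbab  b

aabcab$bbcacbaabb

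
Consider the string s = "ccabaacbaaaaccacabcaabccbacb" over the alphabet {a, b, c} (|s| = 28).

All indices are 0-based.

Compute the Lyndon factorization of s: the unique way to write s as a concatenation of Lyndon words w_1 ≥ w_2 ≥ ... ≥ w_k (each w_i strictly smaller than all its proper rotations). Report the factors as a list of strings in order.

["c", "c", "ab", "aacb", "aaaaccacabcaabccbacb"]

emit factor 1: 'c' (i=0, period=1)
emit factor 2: 'c' (i=1, period=1)
emit factor 3: 'ab' (i=2, period=2)
emit factor 4: 'aacb' (i=4, period=4)
emit factor 5: 'aaaaccacabcaabccbacb' (i=8, period=20)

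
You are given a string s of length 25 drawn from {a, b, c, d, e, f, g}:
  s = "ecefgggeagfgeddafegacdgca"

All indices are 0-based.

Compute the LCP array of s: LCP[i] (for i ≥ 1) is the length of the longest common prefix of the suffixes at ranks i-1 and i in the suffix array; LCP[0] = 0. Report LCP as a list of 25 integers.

rank→(start, suffix):
  0 → (24, 'a')
  1 → (19, 'acdgca')
  2 → (15, 'afegacdgca')
  3 → (8, 'agfgeddafegacdgca')
  4 → (23, 'ca')
  5 → (20, 'cdgca')
  6 → (1, 'cefgggeagfgeddafegacdgca')
  7 → (14, 'dafegacdgca')
  8 → (13, 'ddafegacdgca')
  9 → (21, 'dgca')
  10 → (7, 'eagfgeddafegacdgca')
  11 → (0, 'ecefgggeagfgeddafegacdgca')
  12 → (12, 'eddafegacdgca')
  13 → (2, 'efgggeagfgeddafegacdgca')
  14 → (17, 'egacdgca')
  15 → (16, 'fegacdgca')
  16 → (10, 'fgeddafegacdgca')
  17 → (3, 'fgggeagfgeddafegacdgca')
  18 → (18, 'gacdgca')
  19 → (22, 'gca')
  20 → (6, 'geagfgeddafegacdgca')
  21 → (11, 'geddafegacdgca')
  22 → (9, 'gfgeddafegacdgca')
  23 → (5, 'ggeagfgeddafegacdgca')
  24 → (4, 'gggeagfgeddafegacdgca')

SA = [24, 19, 15, 8, 23, 20, 1, 14, 13, 21, 7, 0, 12, 2, 17, 16, 10, 3, 18, 22, 6, 11, 9, 5, 4]
rank  pair      lcp
   1  s[24:],s[19:]  1  'a'
   2  s[19:],s[15:]  1  'a'
   3  s[15:],s[8:]  1  'a'
   4  s[8:],s[23:]  0  ''
   5  s[23:],s[20:]  1  'c'
   6  s[20:],s[1:]  1  'c'
   7  s[1:],s[14:]  0  ''
   8  s[14:],s[13:]  1  'd'
   9  s[13:],s[21:]  1  'd'
  10  s[21:],s[7:]  0  ''
  11  s[7:],s[0:]  1  'e'
  12  s[0:],s[12:]  1  'e'
  13  s[12:],s[2:]  1  'e'
  14  s[2:],s[17:]  1  'e'
  15  s[17:],s[16:]  0  ''
  16  s[16:],s[10:]  1  'f'
  17  s[10:],s[3:]  2  'fg'
  18  s[3:],s[18:]  0  ''
  19  s[18:],s[22:]  1  'g'
  20  s[22:],s[6:]  1  'g'
  21  s[6:],s[11:]  2  'ge'
  22  s[11:],s[9:]  1  'g'
  23  s[9:],s[5:]  1  'g'
  24  s[5:],s[4:]  2  'gg'

[0, 1, 1, 1, 0, 1, 1, 0, 1, 1, 0, 1, 1, 1, 1, 0, 1, 2, 0, 1, 1, 2, 1, 1, 2]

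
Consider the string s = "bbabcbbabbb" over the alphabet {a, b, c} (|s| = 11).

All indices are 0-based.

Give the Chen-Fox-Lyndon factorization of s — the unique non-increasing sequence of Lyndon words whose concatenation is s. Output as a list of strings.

emit factor 1: 'b' (i=0, period=1)
emit factor 2: 'b' (i=1, period=1)
emit factor 3: 'abcbb' (i=2, period=5)
emit factor 4: 'abbb' (i=7, period=4)

["b", "b", "abcbb", "abbb"]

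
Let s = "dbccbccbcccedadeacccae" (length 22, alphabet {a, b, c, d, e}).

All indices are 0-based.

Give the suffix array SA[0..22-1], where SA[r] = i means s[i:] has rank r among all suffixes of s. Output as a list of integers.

[16, 13, 20, 1, 4, 7, 19, 3, 6, 18, 2, 5, 17, 8, 9, 10, 12, 0, 14, 21, 15, 11]

sorted suffixes:
  #0 SA[0]=16  'acccae'
  #1 SA[1]=13  'adeacccae'
  #2 SA[2]=20  'ae'
  #3 SA[3]=1  'bccbccbcccedadeacccae'
  #4 SA[4]=4  'bccbcccedadeacccae'
  #5 SA[5]=7  'bcccedadeacccae'
  #6 SA[6]=19  'cae'
  #7 SA[7]=3  'cbccbcccedadeacccae'
  #8 SA[8]=6  'cbcccedadeacccae'
  #9 SA[9]=18  'ccae'
  #10 SA[10]=2  'ccbccbcccedadeacccae'
  #11 SA[11]=5  'ccbcccedadeacccae'
  #12 SA[12]=17  'cccae'
  #13 SA[13]=8  'cccedadeacccae'
  #14 SA[14]=9  'ccedadeacccae'
  #15 SA[15]=10  'cedadeacccae'
  #16 SA[16]=12  'dadeacccae'
  #17 SA[17]=0  'dbccbccbcccedadeacccae'
  #18 SA[18]=14  'deacccae'
  #19 SA[19]=21  'e'
  #20 SA[20]=15  'eacccae'
  #21 SA[21]=11  'edadeacccae'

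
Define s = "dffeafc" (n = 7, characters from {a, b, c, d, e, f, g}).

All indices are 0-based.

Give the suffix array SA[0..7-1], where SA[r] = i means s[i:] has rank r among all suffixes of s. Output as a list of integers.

sorted suffixes:
  #0 SA[0]=4  'afc'
  #1 SA[1]=6  'c'
  #2 SA[2]=0  'dffeafc'
  #3 SA[3]=3  'eafc'
  #4 SA[4]=5  'fc'
  #5 SA[5]=2  'feafc'
  #6 SA[6]=1  'ffeafc'

[4, 6, 0, 3, 5, 2, 1]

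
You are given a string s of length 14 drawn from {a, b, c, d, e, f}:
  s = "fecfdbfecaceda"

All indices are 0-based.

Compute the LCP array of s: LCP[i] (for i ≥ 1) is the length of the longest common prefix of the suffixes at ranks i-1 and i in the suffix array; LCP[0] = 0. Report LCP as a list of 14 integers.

[0, 1, 0, 0, 1, 1, 0, 1, 0, 2, 1, 0, 1, 3]

rank→(start, suffix):
  0 → (13, 'a')
  1 → (9, 'aceda')
  2 → (5, 'bfecaceda')
  3 → (8, 'caceda')
  4 → (10, 'ceda')
  5 → (2, 'cfdbfecaceda')
  6 → (12, 'da')
  7 → (4, 'dbfecaceda')
  8 → (7, 'ecaceda')
  9 → (1, 'ecfdbfecaceda')
  10 → (11, 'eda')
  11 → (3, 'fdbfecaceda')
  12 → (6, 'fecaceda')
  13 → (0, 'fecfdbfecaceda')

SA = [13, 9, 5, 8, 10, 2, 12, 4, 7, 1, 11, 3, 6, 0]
i: (SA[i-1],SA[i]) lcp shared
  1: (13,9) 1 'a'
  2: (9,5) 0 ''
  3: (5,8) 0 ''
  4: (8,10) 1 'c'
  5: (10,2) 1 'c'
  6: (2,12) 0 ''
  7: (12,4) 1 'd'
  8: (4,7) 0 ''
  9: (7,1) 2 'ec'
  10: (1,11) 1 'e'
  11: (11,3) 0 ''
  12: (3,6) 1 'f'
  13: (6,0) 3 'fec'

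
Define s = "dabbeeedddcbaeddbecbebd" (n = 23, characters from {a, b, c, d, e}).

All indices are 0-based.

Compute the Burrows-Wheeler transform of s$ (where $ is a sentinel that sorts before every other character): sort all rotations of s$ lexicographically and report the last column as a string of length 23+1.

ddbcaecdbdeb$ddedebbaeeb

rank  rotation                  last
    0  $dabbeeedddcbaeddbecbebd  d
    1  abbeeedddcbaeddbecbebd$d  d
    2  aeddbecbebd$dabbeeedddcb  b
    3  baeddbecbebd$dabbeeedddc  c
    4  bbeeedddcbaeddbecbebd$da  a
    5  bd$dabbeeedddcbaeddbecbe  e
    6  bebd$dabbeeedddcbaeddbec  c
    7  becbebd$dabbeeedddcbaedd  d
    8  beeedddcbaeddbecbebd$dab  b
    9  cbaeddbecbebd$dabbeeeddd  d
   10  cbebd$dabbeeedddcbaeddbe  e
   11  d$dabbeeedddcbaeddbecbeb  b
   12  dabbeeedddcbaeddbecbebd$  $
   13  dbecbebd$dabbeeedddcbaed  d
   14  dcbaeddbecbebd$dabbeeedd  d
   15  ddbecbebd$dabbeeedddcbae  e
   16  ddcbaeddbecbebd$dabbeeed  d
   17  dddcbaeddbecbebd$dabbeee  e
   18  ebd$dabbeeedddcbaeddbecb  b
   19  ecbebd$dabbeeedddcbaeddb  b
   20  eddbecbebd$dabbeeedddcba  a
   21  edddcbaeddbecbebd$dabbee  e
   22  eedddcbaeddbecbebd$dabbe  e
   23  eeedddcbaeddbecbebd$dabb  b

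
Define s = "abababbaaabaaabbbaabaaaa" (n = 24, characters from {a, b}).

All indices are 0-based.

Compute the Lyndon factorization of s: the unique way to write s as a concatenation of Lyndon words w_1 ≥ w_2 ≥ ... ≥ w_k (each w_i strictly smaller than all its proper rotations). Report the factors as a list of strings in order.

emit factor 1: 'abababb' (i=0, period=7)
emit factor 2: 'aaabaaabbbaab' (i=7, period=13)
emit factor 3: 'a' (i=20, period=1)
emit factor 4: 'a' (i=21, period=1)
emit factor 5: 'a' (i=22, period=1)
emit factor 6: 'a' (i=23, period=1)

["abababb", "aaabaaabbbaab", "a", "a", "a", "a"]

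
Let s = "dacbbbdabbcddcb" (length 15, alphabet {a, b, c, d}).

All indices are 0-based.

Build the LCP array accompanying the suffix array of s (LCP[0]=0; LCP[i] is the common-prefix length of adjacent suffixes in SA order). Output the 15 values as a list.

[0, 1, 0, 1, 2, 2, 1, 1, 0, 2, 1, 0, 2, 1, 1]

rank→(start, suffix):
  0 → (7, 'abbcddcb')
  1 → (1, 'acbbbdabbcddcb')
  2 → (14, 'b')
  3 → (3, 'bbbdabbcddcb')
  4 → (8, 'bbcddcb')
  5 → (4, 'bbdabbcddcb')
  6 → (9, 'bcddcb')
  7 → (5, 'bdabbcddcb')
  8 → (13, 'cb')
  9 → (2, 'cbbbdabbcddcb')
  10 → (10, 'cddcb')
  11 → (6, 'dabbcddcb')
  12 → (0, 'dacbbbdabbcddcb')
  13 → (12, 'dcb')
  14 → (11, 'ddcb')

SA = [7, 1, 14, 3, 8, 4, 9, 5, 13, 2, 10, 6, 0, 12, 11]
rank  pair      lcp
   1  s[7:],s[1:]  1  'a'
   2  s[1:],s[14:]  0  ''
   3  s[14:],s[3:]  1  'b'
   4  s[3:],s[8:]  2  'bb'
   5  s[8:],s[4:]  2  'bb'
   6  s[4:],s[9:]  1  'b'
   7  s[9:],s[5:]  1  'b'
   8  s[5:],s[13:]  0  ''
   9  s[13:],s[2:]  2  'cb'
  10  s[2:],s[10:]  1  'c'
  11  s[10:],s[6:]  0  ''
  12  s[6:],s[0:]  2  'da'
  13  s[0:],s[12:]  1  'd'
  14  s[12:],s[11:]  1  'd'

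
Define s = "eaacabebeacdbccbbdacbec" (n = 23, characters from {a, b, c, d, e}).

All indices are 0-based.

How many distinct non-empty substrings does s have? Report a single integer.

252

rank→(start, suffix):
  0 → (1, 'aacabebeacdbccbbdacbec')
  1 → (4, 'abebeacdbccbbdacbec')
  2 → (2, 'acabebeacdbccbbdacbec')
  3 → (18, 'acbec')
  4 → (9, 'acdbccbbdacbec')
  5 → (15, 'bbdacbec')
  6 → (12, 'bccbbdacbec')
  7 → (16, 'bdacbec')
  8 → (7, 'beacdbccbbdacbec')
  9 → (5, 'bebeacdbccbbdacbec')
  10 → (20, 'bec')
  11 → (22, 'c')
  12 → (3, 'cabebeacdbccbbdacbec')
  13 → (14, 'cbbdacbec')
  14 → (19, 'cbec')
  15 → (13, 'ccbbdacbec')
  16 → (10, 'cdbccbbdacbec')
  17 → (17, 'dacbec')
  18 → (11, 'dbccbbdacbec')
  19 → (0, 'eaacabebeacdbccbbdacbec')
  20 → (8, 'eacdbccbbdacbec')
  21 → (6, 'ebeacdbccbbdacbec')
  22 → (21, 'ec')

SA = [1, 4, 2, 18, 9, 15, 12, 16, 7, 5, 20, 22, 3, 14, 19, 13, 10, 17, 11, 0, 8, 6, 21]
rank  pair      lcp
   1  s[1:],s[4:]  1  'a'
   2  s[4:],s[2:]  1  'a'
   3  s[2:],s[18:]  2  'ac'
   4  s[18:],s[9:]  2  'ac'
   5  s[9:],s[15:]  0  ''
   6  s[15:],s[12:]  1  'b'
   7  s[12:],s[16:]  1  'b'
   8  s[16:],s[7:]  1  'b'
   9  s[7:],s[5:]  2  'be'
  10  s[5:],s[20:]  2  'be'
  11  s[20:],s[22:]  0  ''
  12  s[22:],s[3:]  1  'c'
  13  s[3:],s[14:]  1  'c'
  14  s[14:],s[19:]  2  'cb'
  15  s[19:],s[13:]  1  'c'
  16  s[13:],s[10:]  1  'c'
  17  s[10:],s[17:]  0  ''
  18  s[17:],s[11:]  1  'd'
  19  s[11:],s[0:]  0  ''
  20  s[0:],s[8:]  2  'ea'
  21  s[8:],s[6:]  1  'e'
  22  s[6:],s[21:]  1  'e'

n(n+1)/2 = 23·24/2 = 276
Σ LCP = 0 + 1 + 1 + 2 + 2 + 0 + 1 + 1 + 1 + 2 + 2 + 0 + 1 + 1 + 2 + 1 + 1 + 0 + 1 + 0 + 2 + 1 + 1 = 24
distinct = 276 − 24 = 252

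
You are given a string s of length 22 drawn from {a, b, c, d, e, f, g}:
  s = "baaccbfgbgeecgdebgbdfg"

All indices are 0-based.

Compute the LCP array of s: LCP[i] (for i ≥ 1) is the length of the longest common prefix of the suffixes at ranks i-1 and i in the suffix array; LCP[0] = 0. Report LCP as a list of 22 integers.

sorted suffixes:
  #0 SA[0]=1  'aaccbfgbgeecgdebgbdfg'
  #1 SA[1]=2  'accbfgbgeecgdebgbdfg'
  #2 SA[2]=0  'baaccbfgbgeecgdebgbdfg'
  #3 SA[3]=18  'bdfg'
  #4 SA[4]=5  'bfgbgeecgdebgbdfg'
  #5 SA[5]=16  'bgbdfg'
  #6 SA[6]=8  'bgeecgdebgbdfg'
  #7 SA[7]=4  'cbfgbgeecgdebgbdfg'
  #8 SA[8]=3  'ccbfgbgeecgdebgbdfg'
  #9 SA[9]=12  'cgdebgbdfg'
  #10 SA[10]=14  'debgbdfg'
  #11 SA[11]=19  'dfg'
  #12 SA[12]=15  'ebgbdfg'
  #13 SA[13]=11  'ecgdebgbdfg'
  #14 SA[14]=10  'eecgdebgbdfg'
  #15 SA[15]=20  'fg'
  #16 SA[16]=6  'fgbgeecgdebgbdfg'
  #17 SA[17]=21  'g'
  #18 SA[18]=17  'gbdfg'
  #19 SA[19]=7  'gbgeecgdebgbdfg'
  #20 SA[20]=13  'gdebgbdfg'
  #21 SA[21]=9  'geecgdebgbdfg'

SA = [1, 2, 0, 18, 5, 16, 8, 4, 3, 12, 14, 19, 15, 11, 10, 20, 6, 21, 17, 7, 13, 9]
rank  pair      lcp
   1  s[1:],s[2:]  1  'a'
   2  s[2:],s[0:]  0  ''
   3  s[0:],s[18:]  1  'b'
   4  s[18:],s[5:]  1  'b'
   5  s[5:],s[16:]  1  'b'
   6  s[16:],s[8:]  2  'bg'
   7  s[8:],s[4:]  0  ''
   8  s[4:],s[3:]  1  'c'
   9  s[3:],s[12:]  1  'c'
  10  s[12:],s[14:]  0  ''
  11  s[14:],s[19:]  1  'd'
  12  s[19:],s[15:]  0  ''
  13  s[15:],s[11:]  1  'e'
  14  s[11:],s[10:]  1  'e'
  15  s[10:],s[20:]  0  ''
  16  s[20:],s[6:]  2  'fg'
  17  s[6:],s[21:]  0  ''
  18  s[21:],s[17:]  1  'g'
  19  s[17:],s[7:]  2  'gb'
  20  s[7:],s[13:]  1  'g'
  21  s[13:],s[9:]  1  'g'

[0, 1, 0, 1, 1, 1, 2, 0, 1, 1, 0, 1, 0, 1, 1, 0, 2, 0, 1, 2, 1, 1]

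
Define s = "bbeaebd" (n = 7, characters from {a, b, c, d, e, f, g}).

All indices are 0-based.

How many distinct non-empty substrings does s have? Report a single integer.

rank→(start, suffix):
  0 → (3, 'aebd')
  1 → (0, 'bbeaebd')
  2 → (5, 'bd')
  3 → (1, 'beaebd')
  4 → (6, 'd')
  5 → (2, 'eaebd')
  6 → (4, 'ebd')

SA = [3, 0, 5, 1, 6, 2, 4]
[i] adj suffixes → lcp
  [1] 3/0 → 0 ('')
  [2] 0/5 → 1 ('b')
  [3] 5/1 → 1 ('b')
  [4] 1/6 → 0 ('')
  [5] 6/2 → 0 ('')
  [6] 2/4 → 1 ('e')

n(n+1)/2 = 7·8/2 = 28
Σ LCP = 0 + 0 + 1 + 1 + 0 + 0 + 1 = 3
distinct = 28 − 3 = 25

25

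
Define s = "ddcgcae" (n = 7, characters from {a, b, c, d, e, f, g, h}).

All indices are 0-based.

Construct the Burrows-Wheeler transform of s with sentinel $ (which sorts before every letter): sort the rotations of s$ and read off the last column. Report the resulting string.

ecgdd$ac

rank  rotation  last
    0  $ddcgcae  e
    1  ae$ddcgc  c
    2  cae$ddcg  g
    3  cgcae$dd  d
    4  dcgcae$d  d
    5  ddcgcae$  $
    6  e$ddcgca  a
    7  gcae$ddc  c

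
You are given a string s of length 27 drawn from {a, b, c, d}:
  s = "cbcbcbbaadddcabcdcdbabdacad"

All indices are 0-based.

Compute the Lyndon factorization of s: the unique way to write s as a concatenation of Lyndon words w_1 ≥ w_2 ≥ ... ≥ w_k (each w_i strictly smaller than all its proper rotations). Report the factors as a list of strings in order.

emit factor 1: 'c' (i=0, period=1)
emit factor 2: 'bc' (i=1, period=2)
emit factor 3: 'bc' (i=3, period=2)
emit factor 4: 'b' (i=5, period=1)
emit factor 5: 'b' (i=6, period=1)
emit factor 6: 'aadddcabcdcdbabdacad' (i=7, period=20)

["c", "bc", "bc", "b", "b", "aadddcabcdcdbabdacad"]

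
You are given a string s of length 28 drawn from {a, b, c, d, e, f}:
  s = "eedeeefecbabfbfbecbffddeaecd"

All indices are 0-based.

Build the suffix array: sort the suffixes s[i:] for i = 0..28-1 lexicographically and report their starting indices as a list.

rank | idx | suffix
   0 |  10 | abfbfbecbffddeaecd
   1 |  24 | aecd
   2 |   9 | babfbfbecbffddeaecd
   3 |  15 | becbffddeaecd
   4 |  13 | bfbecbffddeaecd
   5 |  11 | bfbfbecbffddeaecd
   6 |  18 | bffddeaecd
   7 |   8 | cbabfbfbecbffddeaecd
   8 |  17 | cbffddeaecd
   9 |  26 | cd
  10 |  27 | d
  11 |  21 | ddeaecd
  12 |  22 | deaecd
  13 |   2 | deeefecbabfbfbecbffddeaecd
  14 |  23 | eaecd
  15 |   7 | ecbabfbfbecbffddeaecd
  16 |  16 | ecbffddeaecd
  17 |  25 | ecd
  18 |   1 | edeeefecbabfbfbecbffddeaecd
  19 |   0 | eedeeefecbabfbfbecbffddeaecd
  20 |   3 | eeefecbabfbfbecbffddeaecd
  21 |   4 | eefecbabfbfbecbffddeaecd
  22 |   5 | efecbabfbfbecbffddeaecd
  23 |  14 | fbecbffddeaecd
  24 |  12 | fbfbecbffddeaecd
  25 |  20 | fddeaecd
  26 |   6 | fecbabfbfbecbffddeaecd
  27 |  19 | ffddeaecd

[10, 24, 9, 15, 13, 11, 18, 8, 17, 26, 27, 21, 22, 2, 23, 7, 16, 25, 1, 0, 3, 4, 5, 14, 12, 20, 6, 19]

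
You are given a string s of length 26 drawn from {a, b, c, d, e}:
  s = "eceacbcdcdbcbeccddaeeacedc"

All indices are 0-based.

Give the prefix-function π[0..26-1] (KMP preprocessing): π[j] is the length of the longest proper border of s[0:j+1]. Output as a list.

π[0] = 0
j=1 s[j]='c': π[1]=0 (border '')
j=2 s[j]='e': π[2]=1 (border 'e')
j=3 s[j]='a': k: 1→0; π[3]=0 (border '')
j=4 s[j]='c': π[4]=0 (border '')
j=5 s[j]='b': π[5]=0 (border '')
j=6 s[j]='c': π[6]=0 (border '')
j=7 s[j]='d': π[7]=0 (border '')
j=8 s[j]='c': π[8]=0 (border '')
j=9 s[j]='d': π[9]=0 (border '')
j=10 s[j]='b': π[10]=0 (border '')
j=11 s[j]='c': π[11]=0 (border '')
j=12 s[j]='b': π[12]=0 (border '')
j=13 s[j]='e': π[13]=1 (border 'e')
j=14 s[j]='c': π[14]=2 (border 'ec')
j=15 s[j]='c': k: 2→0; π[15]=0 (border '')
j=16 s[j]='d': π[16]=0 (border '')
j=17 s[j]='d': π[17]=0 (border '')
j=18 s[j]='a': π[18]=0 (border '')
j=19 s[j]='e': π[19]=1 (border 'e')
j=20 s[j]='e': k: 1→0; π[20]=1 (border 'e')
j=21 s[j]='a': k: 1→0; π[21]=0 (border '')
j=22 s[j]='c': π[22]=0 (border '')
j=23 s[j]='e': π[23]=1 (border 'e')
j=24 s[j]='d': k: 1→0; π[24]=0 (border '')
j=25 s[j]='c': π[25]=0 (border '')

[0, 0, 1, 0, 0, 0, 0, 0, 0, 0, 0, 0, 0, 1, 2, 0, 0, 0, 0, 1, 1, 0, 0, 1, 0, 0]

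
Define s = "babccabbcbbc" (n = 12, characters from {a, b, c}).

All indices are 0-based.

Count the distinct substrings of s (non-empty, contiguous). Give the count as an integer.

sorted suffixes:
  #0 SA[0]=5  'abbcbbc'
  #1 SA[1]=1  'abccabbcbbc'
  #2 SA[2]=0  'babccabbcbbc'
  #3 SA[3]=9  'bbc'
  #4 SA[4]=6  'bbcbbc'
  #5 SA[5]=10  'bc'
  #6 SA[6]=7  'bcbbc'
  #7 SA[7]=2  'bccabbcbbc'
  #8 SA[8]=11  'c'
  #9 SA[9]=4  'cabbcbbc'
  #10 SA[10]=8  'cbbc'
  #11 SA[11]=3  'ccabbcbbc'

SA = [5, 1, 0, 9, 6, 10, 7, 2, 11, 4, 8, 3]
rank  pair      lcp
   1  s[5:],s[1:]  2  'ab'
   2  s[1:],s[0:]  0  ''
   3  s[0:],s[9:]  1  'b'
   4  s[9:],s[6:]  3  'bbc'
   5  s[6:],s[10:]  1  'b'
   6  s[10:],s[7:]  2  'bc'
   7  s[7:],s[2:]  2  'bc'
   8  s[2:],s[11:]  0  ''
   9  s[11:],s[4:]  1  'c'
  10  s[4:],s[8:]  1  'c'
  11  s[8:],s[3:]  1  'c'

n(n+1)/2 = 12·13/2 = 78
Σ LCP = 0 + 2 + 0 + 1 + 3 + 1 + 2 + 2 + 0 + 1 + 1 + 1 = 14
distinct = 78 − 14 = 64

64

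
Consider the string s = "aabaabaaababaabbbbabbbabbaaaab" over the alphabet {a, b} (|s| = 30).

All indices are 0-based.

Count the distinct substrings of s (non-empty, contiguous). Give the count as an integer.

376

rank→(start, suffix):
  0 → (25, 'aaaab')
  1 → (26, 'aaab')
  2 → (6, 'aaababaabbbbabbbabbaaaab')
  3 → (27, 'aab')
  4 → (3, 'aabaaababaabbbbabbbabbaaaab')
  5 → (0, 'aabaabaaababaabbbbabbbabbaaaab')
  6 → (7, 'aababaabbbbabbbabbaaaab')
  7 → (12, 'aabbbbabbbabbaaaab')
  8 → (28, 'ab')
  9 → (4, 'abaaababaabbbbabbbabbaaaab')
  10 → (1, 'abaabaaababaabbbbabbbabbaaaab')
  11 → (10, 'abaabbbbabbbabbaaaab')
  12 → (8, 'ababaabbbbabbbabbaaaab')
  13 → (22, 'abbaaaab')
  14 → (18, 'abbbabbaaaab')
  15 → (13, 'abbbbabbbabbaaaab')
  16 → (29, 'b')
  17 → (24, 'baaaab')
  18 → (5, 'baaababaabbbbabbbabbaaaab')
  19 → (2, 'baabaaababaabbbbabbbabbaaaab')
  20 → (11, 'baabbbbabbbabbaaaab')
  21 → (9, 'babaabbbbabbbabbaaaab')
  22 → (21, 'babbaaaab')
  23 → (17, 'babbbabbaaaab')
  24 → (23, 'bbaaaab')
  25 → (20, 'bbabbaaaab')
  26 → (16, 'bbabbbabbaaaab')
  27 → (19, 'bbbabbaaaab')
  28 → (15, 'bbbabbbabbaaaab')
  29 → (14, 'bbbbabbbabbaaaab')

SA = [25, 26, 6, 27, 3, 0, 7, 12, 28, 4, 1, 10, 8, 22, 18, 13, 29, 24, 5, 2, 11, 9, 21, 17, 23, 20, 16, 19, 15, 14]
rank  pair      lcp
   1  s[25:],s[26:]  3  'aaa'
   2  s[26:],s[6:]  4  'aaab'
   3  s[6:],s[27:]  2  'aa'
   4  s[27:],s[3:]  3  'aab'
   5  s[3:],s[0:]  5  'aabaa'
   6  s[0:],s[7:]  4  'aaba'
   7  s[7:],s[12:]  3  'aab'
   8  s[12:],s[28:]  1  'a'
   9  s[28:],s[4:]  2  'ab'
  10  s[4:],s[1:]  4  'abaa'
  11  s[1:],s[10:]  5  'abaab'
  12  s[10:],s[8:]  3  'aba'
  13  s[8:],s[22:]  2  'ab'
  14  s[22:],s[18:]  3  'abb'
  15  s[18:],s[13:]  4  'abbb'
  16  s[13:],s[29:]  0  ''
  17  s[29:],s[24:]  1  'b'
  18  s[24:],s[5:]  4  'baaa'
  19  s[5:],s[2:]  3  'baa'
  20  s[2:],s[11:]  4  'baab'
  21  s[11:],s[9:]  2  'ba'
  22  s[9:],s[21:]  3  'bab'
  23  s[21:],s[17:]  4  'babb'
  24  s[17:],s[23:]  1  'b'
  25  s[23:],s[20:]  3  'bba'
  26  s[20:],s[16:]  5  'bbabb'
  27  s[16:],s[19:]  2  'bb'
  28  s[19:],s[15:]  6  'bbbabb'
  29  s[15:],s[14:]  3  'bbb'

n(n+1)/2 = 30·31/2 = 465
Σ LCP = 0 + 3 + 4 + 2 + 3 + 5 + 4 + 3 + 1 + 2 + 4 + 5 + 3 + 2 + 3 + 4 + 0 + 1 + 4 + 3 + 4 + 2 + 3 + 4 + 1 + 3 + 5 + 2 + 6 + 3 = 89
distinct = 465 − 89 = 376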